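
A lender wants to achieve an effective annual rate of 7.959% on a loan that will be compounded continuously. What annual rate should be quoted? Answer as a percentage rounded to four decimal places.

7.6581%

Continuous: nominal r satisfies e^r − 1 = 0.07959.
r = ln(1 + 0.07959) = ln(1.07959) = 0.076581 = 7.6581%.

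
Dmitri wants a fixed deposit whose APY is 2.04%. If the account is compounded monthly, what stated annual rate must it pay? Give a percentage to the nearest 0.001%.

2.021%

(1 + r/12)^12 − 1 = 0.0204, so 1 + r/12 = 1.0204^(1/12).
r/12 = 0.001684, so r = 0.020212 = 2.021%.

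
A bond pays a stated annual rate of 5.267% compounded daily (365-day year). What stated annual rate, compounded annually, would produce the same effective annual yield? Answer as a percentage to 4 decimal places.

5.4078%

EAR = (1 + 0.05267/365)^365 − 1 = 0.054078.
Compounded annually, the equivalent nominal rate is the EAR itself: 5.4078%.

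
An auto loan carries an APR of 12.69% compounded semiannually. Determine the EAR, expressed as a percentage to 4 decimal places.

13.0926%

EAR = (1 + 0.1269/2)^2 − 1.
= 1.130926 − 1 = 13.0926%.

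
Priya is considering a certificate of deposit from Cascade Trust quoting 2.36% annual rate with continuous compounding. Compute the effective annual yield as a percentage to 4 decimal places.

2.3881%

With continuous compounding, EAR = e^0.0236 − 1.
e^0.0236 = 1.023881, so EAR = 0.023881 = 2.3881%.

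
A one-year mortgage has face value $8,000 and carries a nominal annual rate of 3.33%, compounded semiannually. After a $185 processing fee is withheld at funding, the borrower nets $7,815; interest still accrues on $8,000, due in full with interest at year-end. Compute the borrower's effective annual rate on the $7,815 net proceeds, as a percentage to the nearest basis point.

Amount owed after one year: 8,000 × (1 + 0.0333/2)^2 = 8,000 × 1.033577 = $8,268.62.
Effective rate on net proceeds: 8,268.62 / 7,815 − 1 = 0.058045 = 5.80%.

5.80%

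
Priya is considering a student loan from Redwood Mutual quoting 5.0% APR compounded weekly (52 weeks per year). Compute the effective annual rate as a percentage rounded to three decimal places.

5.125%

EAR = (1 + 0.050/52)^52 − 1.
= (1 + 0.000962)^52 − 1 = 1.051246 − 1 = 5.125%.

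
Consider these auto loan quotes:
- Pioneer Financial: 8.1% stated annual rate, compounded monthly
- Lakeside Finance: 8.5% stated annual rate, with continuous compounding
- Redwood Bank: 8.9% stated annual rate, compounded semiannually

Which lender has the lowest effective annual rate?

Pioneer Financial: (1 + 0.081/12)^12 − 1 = 8.408%
Lakeside Finance: e^0.085 − 1 = 8.872%
Redwood Bank: (1 + 0.089/2)^2 − 1 = 9.098%
The lowest effective annual rate is Pioneer Financial at 8.408%.

Pioneer Financial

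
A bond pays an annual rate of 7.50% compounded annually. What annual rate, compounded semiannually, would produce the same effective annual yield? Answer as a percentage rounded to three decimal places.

7.364%

Compounded annually, EAR = nominal = 0.075000.
Solve (1 + r/2)^2 = 1.075000: r/2 = 1.075000^(1/2) − 1 = 0.036822, so r = 0.073644 = 7.364%.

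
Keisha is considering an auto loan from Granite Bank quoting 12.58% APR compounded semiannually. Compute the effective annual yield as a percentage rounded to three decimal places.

EAR = (1 + 0.1258/2)^2 − 1.
= (1 + 0.062900)^2 − 1 = 1.129756 − 1 = 12.976%.

12.976%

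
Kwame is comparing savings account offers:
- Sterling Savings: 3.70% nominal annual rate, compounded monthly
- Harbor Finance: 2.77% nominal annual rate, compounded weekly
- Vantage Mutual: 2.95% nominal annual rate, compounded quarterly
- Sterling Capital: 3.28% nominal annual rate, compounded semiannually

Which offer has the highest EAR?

Sterling Savings: (1 + 0.0370/12)^12 − 1 = 3.763%
Harbor Finance: (1 + 0.0277/52)^52 − 1 = 2.808%
Vantage Mutual: (1 + 0.0295/4)^4 − 1 = 2.983%
Sterling Capital: (1 + 0.0328/2)^2 − 1 = 3.307%
The highest effective annual rate is Sterling Savings at 3.763%.

Sterling Savings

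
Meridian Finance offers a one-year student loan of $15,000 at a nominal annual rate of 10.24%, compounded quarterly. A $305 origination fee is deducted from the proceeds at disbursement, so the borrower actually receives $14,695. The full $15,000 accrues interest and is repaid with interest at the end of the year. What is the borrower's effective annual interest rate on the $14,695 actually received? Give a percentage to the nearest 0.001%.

12.936%

Amount owed after one year: 15,000 × (1 + 0.1024/4)^4 = 15,000 × 1.106400 = $16,596.00.
Effective rate on net proceeds: 16,596.00 / 14,695 − 1 = 0.129363 = 12.936%.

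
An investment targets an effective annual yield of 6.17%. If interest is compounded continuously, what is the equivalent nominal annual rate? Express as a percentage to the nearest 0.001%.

Continuous: nominal r satisfies e^r − 1 = 0.0617.
r = ln(1 + 0.0617) = ln(1.0617) = 0.059871 = 5.987%.

5.987%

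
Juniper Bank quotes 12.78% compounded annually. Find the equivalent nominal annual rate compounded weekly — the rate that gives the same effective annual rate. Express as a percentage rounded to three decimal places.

Compounded annually, EAR = nominal = 0.127800.
Solve (1 + r/52)^52 = 1.127800: r/52 = 1.127800^(1/52) − 1 = 0.002316, so r = 0.120408 = 12.041%.

12.041%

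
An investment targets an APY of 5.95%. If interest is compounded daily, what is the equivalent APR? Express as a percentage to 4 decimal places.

5.7802%

(1 + r/365)^365 − 1 = 0.0595, so 1 + r/365 = 1.0595^(1/365).
r/365 = 0.000158, so r = 0.057802 = 5.7802%.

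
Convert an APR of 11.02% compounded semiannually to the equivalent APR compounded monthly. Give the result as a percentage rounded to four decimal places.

EAR = (1 + 0.1102/2)^2 − 1 = 0.113236.
Solve (1 + r/12)^12 = 1.113236: r/12 = 1.113236^(1/12) − 1 = 0.008979, so r = 0.107752 = 10.7752%.

10.7752%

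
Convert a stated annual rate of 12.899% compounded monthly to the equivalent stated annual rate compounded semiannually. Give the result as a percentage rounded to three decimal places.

EAR = (1 + 0.12899/12)^12 − 1 = 0.136896.
Solve (1 + r/2)^2 = 1.136896: r/2 = 1.136896^(1/2) − 1 = 0.066253, so r = 0.132506 = 13.251%.

13.251%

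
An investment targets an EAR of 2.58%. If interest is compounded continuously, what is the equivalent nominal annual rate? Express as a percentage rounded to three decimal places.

Continuous: nominal r satisfies e^r − 1 = 0.0258.
r = ln(1 + 0.0258) = ln(1.0258) = 0.025473 = 2.547%.

2.547%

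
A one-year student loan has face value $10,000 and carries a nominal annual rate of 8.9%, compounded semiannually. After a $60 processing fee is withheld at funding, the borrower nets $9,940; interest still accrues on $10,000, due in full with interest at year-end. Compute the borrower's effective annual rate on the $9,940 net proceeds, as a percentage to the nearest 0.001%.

Amount owed after one year: 10,000 × (1 + 0.089/2)^2 = 10,000 × 1.090980 = $10,909.80.
Effective rate on net proceeds: 10,909.80 / 9,940 − 1 = 0.097566 = 9.757%.

9.757%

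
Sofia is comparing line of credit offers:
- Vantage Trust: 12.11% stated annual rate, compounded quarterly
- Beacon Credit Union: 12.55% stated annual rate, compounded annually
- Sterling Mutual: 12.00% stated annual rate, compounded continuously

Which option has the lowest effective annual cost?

Vantage Trust: (1 + 0.1211/4)^4 − 1 = 12.671%
Beacon Credit Union: compounded annually, EAR = 12.550%
Sterling Mutual: e^0.1200 − 1 = 12.750%
The lowest effective annual rate is Beacon Credit Union at 12.550%.

Beacon Credit Union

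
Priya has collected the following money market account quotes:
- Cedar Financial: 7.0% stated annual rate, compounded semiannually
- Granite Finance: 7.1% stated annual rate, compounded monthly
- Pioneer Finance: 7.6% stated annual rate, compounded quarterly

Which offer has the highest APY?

Pioneer Finance

Cedar Financial: (1 + 0.070/2)^2 − 1 = 7.122%
Granite Finance: (1 + 0.071/12)^12 − 1 = 7.336%
Pioneer Finance: (1 + 0.076/4)^4 − 1 = 7.819%
The highest effective annual rate is Pioneer Finance at 7.819%.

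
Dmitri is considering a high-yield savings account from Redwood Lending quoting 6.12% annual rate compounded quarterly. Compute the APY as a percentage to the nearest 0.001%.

6.262%

EAR = (1 + 0.0612/4)^4 − 1.
= (1 + 0.015300)^4 − 1 = 1.062619 − 1 = 6.262%.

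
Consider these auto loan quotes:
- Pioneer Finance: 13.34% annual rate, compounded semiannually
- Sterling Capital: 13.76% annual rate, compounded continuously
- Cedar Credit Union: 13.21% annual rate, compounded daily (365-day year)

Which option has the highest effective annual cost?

Pioneer Finance: (1 + 0.1334/2)^2 − 1 = 13.785%
Sterling Capital: e^0.1376 − 1 = 14.752%
Cedar Credit Union: (1 + 0.1321/365)^365 − 1 = 14.120%
The highest effective annual rate is Sterling Capital at 14.752%.

Sterling Capital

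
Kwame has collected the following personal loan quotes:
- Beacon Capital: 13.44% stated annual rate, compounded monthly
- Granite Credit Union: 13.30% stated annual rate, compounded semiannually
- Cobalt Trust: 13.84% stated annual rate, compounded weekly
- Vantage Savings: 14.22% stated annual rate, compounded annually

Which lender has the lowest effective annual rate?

Granite Credit Union

Beacon Capital: (1 + 0.1344/12)^12 − 1 = 14.300%
Granite Credit Union: (1 + 0.1330/2)^2 − 1 = 13.742%
Cobalt Trust: (1 + 0.1384/52)^52 − 1 = 14.822%
Vantage Savings: compounded annually, EAR = 14.220%
The lowest effective annual rate is Granite Credit Union at 13.742%.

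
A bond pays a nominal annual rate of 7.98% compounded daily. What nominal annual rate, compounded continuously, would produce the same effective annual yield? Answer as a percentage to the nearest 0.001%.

7.979%

EAR = (1 + 0.0798/365)^365 − 1 = 0.083061.
Equivalent continuous rate: r = ln(1 + 0.083061) = 0.079791 = 7.979%.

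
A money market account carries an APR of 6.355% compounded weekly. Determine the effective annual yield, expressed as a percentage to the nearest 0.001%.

EAR = (1 + 0.06355/52)^52 − 1.
= (1 + 0.001222)^52 − 1 = 1.065571 − 1 = 6.557%.

6.557%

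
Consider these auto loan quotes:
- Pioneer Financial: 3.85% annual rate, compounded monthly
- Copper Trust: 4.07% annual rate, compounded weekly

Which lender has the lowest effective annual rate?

Pioneer Financial: (1 + 0.0385/12)^12 − 1 = 3.919%
Copper Trust: (1 + 0.0407/52)^52 − 1 = 4.152%
The lowest effective annual rate is Pioneer Financial at 3.919%.

Pioneer Financial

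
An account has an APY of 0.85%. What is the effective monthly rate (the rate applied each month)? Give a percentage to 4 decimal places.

0.0706%

The per-month rate i satisfies (1 + i)^12 = 1 + 0.0085.
i = 1.0085^(1/12) − 1 = 0.0007056 = 0.0706%.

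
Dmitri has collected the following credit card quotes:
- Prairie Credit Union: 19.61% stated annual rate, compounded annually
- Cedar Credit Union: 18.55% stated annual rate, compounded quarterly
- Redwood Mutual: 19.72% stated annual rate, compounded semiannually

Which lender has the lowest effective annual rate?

Prairie Credit Union

Prairie Credit Union: compounded annually, EAR = 19.610%
Cedar Credit Union: (1 + 0.1855/4)^4 − 1 = 19.881%
Redwood Mutual: (1 + 0.1972/2)^2 − 1 = 20.692%
The lowest effective annual rate is Prairie Credit Union at 19.610%.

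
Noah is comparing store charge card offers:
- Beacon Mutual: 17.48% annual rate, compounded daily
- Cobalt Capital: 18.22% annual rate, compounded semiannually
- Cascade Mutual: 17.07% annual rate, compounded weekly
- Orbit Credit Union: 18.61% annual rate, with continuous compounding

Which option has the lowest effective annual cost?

Beacon Mutual: (1 + 0.1748/365)^365 − 1 = 19.096%
Cobalt Capital: (1 + 0.1822/2)^2 − 1 = 19.050%
Cascade Mutual: (1 + 0.1707/52)^52 − 1 = 18.580%
Orbit Credit Union: e^0.1861 − 1 = 20.454%
The lowest effective annual rate is Cascade Mutual at 18.580%.

Cascade Mutual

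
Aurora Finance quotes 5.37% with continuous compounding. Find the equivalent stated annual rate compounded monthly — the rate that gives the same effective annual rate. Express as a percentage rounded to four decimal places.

EAR under continuous compounding: e^0.0537 − 1 = 0.055168.
Solve (1 + r/12)^12 = 1.055168: r/12 = 1.055168^(1/12) − 1 = 0.004485, so r = 0.053820 = 5.3820%.

5.3820%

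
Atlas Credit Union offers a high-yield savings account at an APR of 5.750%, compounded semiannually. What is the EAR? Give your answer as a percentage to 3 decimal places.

EAR = (1 + 0.05750/2)^2 − 1.
= 1.058327 − 1 = 5.833%.

5.833%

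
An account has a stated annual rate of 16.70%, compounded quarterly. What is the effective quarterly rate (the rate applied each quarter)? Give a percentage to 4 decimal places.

With a nominal annual rate compounded quarterly, the periodic rate is the nominal rate divided by 4.
i = 0.1670 / 4 = 0.0417500 = 4.1750%.

4.1750%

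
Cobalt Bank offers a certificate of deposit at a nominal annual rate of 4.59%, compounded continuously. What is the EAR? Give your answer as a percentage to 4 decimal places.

With continuous compounding, EAR = e^0.0459 − 1.
e^0.0459 = 1.046970, so EAR = 0.046970 = 4.6970%.

4.6970%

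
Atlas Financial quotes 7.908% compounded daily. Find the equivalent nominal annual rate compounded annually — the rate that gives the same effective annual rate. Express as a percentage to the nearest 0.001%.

EAR = (1 + 0.07908/365)^365 − 1 = 0.082282.
Compounded annually, the equivalent nominal rate is the EAR itself: 8.228%.

8.228%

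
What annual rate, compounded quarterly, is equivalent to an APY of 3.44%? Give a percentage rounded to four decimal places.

(1 + r/4)^4 − 1 = 0.0344, so 1 + r/4 = 1.0344^(1/4).
r/4 = 0.008491, so r = 0.033965 = 3.3965%.

3.3965%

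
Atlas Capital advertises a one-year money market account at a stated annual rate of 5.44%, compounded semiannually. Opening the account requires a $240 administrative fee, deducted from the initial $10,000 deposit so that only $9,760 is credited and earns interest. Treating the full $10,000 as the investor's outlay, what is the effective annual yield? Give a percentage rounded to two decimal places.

Value after one year: 9,760 × (1 + 0.0544/2)^2 = 9,760 × 1.055140 = $10,298.16.
Effective yield on the $10,000 outlay: 10,298.16 / 10,000 − 1 = 0.029816 = 2.98%.

2.98%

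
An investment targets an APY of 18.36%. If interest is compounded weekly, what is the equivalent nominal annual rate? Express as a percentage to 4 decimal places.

16.8834%

(1 + r/52)^52 − 1 = 0.1836, so 1 + r/52 = 1.1836^(1/52).
r/52 = 0.003247, so r = 0.168834 = 16.8834%.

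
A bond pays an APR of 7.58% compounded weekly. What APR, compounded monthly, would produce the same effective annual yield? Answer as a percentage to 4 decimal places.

EAR = (1 + 0.0758/52)^52 − 1 = 0.078687.
Solve (1 + r/12)^12 = 1.078687: r/12 = 1.078687^(1/12) − 1 = 0.006332, so r = 0.075984 = 7.5984%.

7.5984%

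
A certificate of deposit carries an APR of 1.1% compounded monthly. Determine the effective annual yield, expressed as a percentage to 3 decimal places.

1.106%

EAR = (1 + 0.011/12)^12 − 1.
= 1.011056 − 1 = 1.106%.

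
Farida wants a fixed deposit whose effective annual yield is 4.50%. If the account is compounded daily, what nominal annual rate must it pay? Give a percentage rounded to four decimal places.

4.4020%

(1 + r/365)^365 − 1 = 0.0450, so 1 + r/365 = 1.0450^(1/365).
r/365 = 0.000121, so r = 0.044020 = 4.4020%.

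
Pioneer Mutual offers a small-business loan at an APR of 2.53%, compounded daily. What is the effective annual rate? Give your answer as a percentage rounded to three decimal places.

EAR = (1 + 0.0253/365)^365 − 1.
= (1 + 0.000069)^365 − 1 = 1.025622 − 1 = 2.562%.

2.562%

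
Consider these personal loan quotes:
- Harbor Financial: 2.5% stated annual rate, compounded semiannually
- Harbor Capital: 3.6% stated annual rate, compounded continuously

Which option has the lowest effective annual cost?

Harbor Financial: (1 + 0.025/2)^2 − 1 = 2.516%
Harbor Capital: e^0.036 − 1 = 3.666%
The lowest effective annual rate is Harbor Financial at 2.516%.

Harbor Financial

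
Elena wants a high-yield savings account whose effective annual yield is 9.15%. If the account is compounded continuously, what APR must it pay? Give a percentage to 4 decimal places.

Continuous: nominal r satisfies e^r − 1 = 0.0915.
r = ln(1 + 0.0915) = ln(1.0915) = 0.087553 = 8.7553%.

8.7553%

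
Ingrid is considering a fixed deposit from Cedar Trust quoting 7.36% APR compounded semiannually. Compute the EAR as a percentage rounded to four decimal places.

7.4954%

EAR = (1 + 0.0736/2)^2 − 1.
= 1.074954 − 1 = 7.4954%.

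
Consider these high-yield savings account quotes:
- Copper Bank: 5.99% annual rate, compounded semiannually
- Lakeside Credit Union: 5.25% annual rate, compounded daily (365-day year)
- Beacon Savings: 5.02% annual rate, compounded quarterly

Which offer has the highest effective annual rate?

Copper Bank

Copper Bank: (1 + 0.0599/2)^2 − 1 = 6.080%
Lakeside Credit Union: (1 + 0.0525/365)^365 − 1 = 5.390%
Beacon Savings: (1 + 0.0502/4)^4 − 1 = 5.115%
The highest effective annual rate is Copper Bank at 6.080%.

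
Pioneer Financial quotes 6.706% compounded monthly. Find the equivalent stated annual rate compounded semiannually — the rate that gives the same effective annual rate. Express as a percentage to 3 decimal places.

6.800%

EAR = (1 + 0.06706/12)^12 − 1 = 0.069160.
Solve (1 + r/2)^2 = 1.069160: r/2 = 1.069160^(1/2) − 1 = 0.034002, so r = 0.068004 = 6.800%.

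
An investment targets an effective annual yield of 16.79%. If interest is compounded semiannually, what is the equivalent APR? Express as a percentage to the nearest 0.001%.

16.139%

(1 + r/2)^2 − 1 = 0.1679, so 1 + r/2 = 1.1679^(1/2).
r/2 = 0.080694, so r = 0.161388 = 16.139%.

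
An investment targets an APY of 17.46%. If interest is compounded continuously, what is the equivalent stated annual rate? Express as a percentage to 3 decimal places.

Continuous: nominal r satisfies e^r − 1 = 0.1746.
r = ln(1 + 0.1746) = ln(1.1746) = 0.160928 = 16.093%.

16.093%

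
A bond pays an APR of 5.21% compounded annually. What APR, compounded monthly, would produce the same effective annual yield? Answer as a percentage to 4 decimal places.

Compounded annually, EAR = nominal = 0.052100.
Solve (1 + r/12)^12 = 1.052100: r/12 = 1.052100^(1/12) − 1 = 0.004241, so r = 0.050896 = 5.0896%.

5.0896%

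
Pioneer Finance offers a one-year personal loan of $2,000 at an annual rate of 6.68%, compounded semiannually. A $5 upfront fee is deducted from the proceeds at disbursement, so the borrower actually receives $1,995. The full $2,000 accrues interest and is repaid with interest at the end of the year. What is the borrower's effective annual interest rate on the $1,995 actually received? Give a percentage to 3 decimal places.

7.059%

Amount owed after one year: 2,000 × (1 + 0.0668/2)^2 = 2,000 × 1.067916 = $2,135.83.
Effective rate on net proceeds: 2,135.83 / 1,995 − 1 = 0.070592 = 7.059%.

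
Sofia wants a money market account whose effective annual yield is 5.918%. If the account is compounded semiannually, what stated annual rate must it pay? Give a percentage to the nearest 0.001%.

(1 + r/2)^2 − 1 = 0.05918, so 1 + r/2 = 1.05918^(1/2).
r/2 = 0.029165, so r = 0.058329 = 5.833%.

5.833%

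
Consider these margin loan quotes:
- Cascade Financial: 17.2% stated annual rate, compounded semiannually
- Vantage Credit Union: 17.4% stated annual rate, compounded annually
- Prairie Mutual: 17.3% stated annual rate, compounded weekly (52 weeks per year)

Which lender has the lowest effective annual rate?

Vantage Credit Union

Cascade Financial: (1 + 0.172/2)^2 − 1 = 17.940%
Vantage Credit Union: compounded annually, EAR = 17.400%
Prairie Mutual: (1 + 0.173/52)^52 − 1 = 18.852%
The lowest effective annual rate is Vantage Credit Union at 17.400%.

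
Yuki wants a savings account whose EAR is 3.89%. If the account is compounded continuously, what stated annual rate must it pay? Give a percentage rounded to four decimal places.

3.8162%

Continuous: nominal r satisfies e^r − 1 = 0.0389.
r = ln(1 + 0.0389) = ln(1.0389) = 0.038162 = 3.8162%.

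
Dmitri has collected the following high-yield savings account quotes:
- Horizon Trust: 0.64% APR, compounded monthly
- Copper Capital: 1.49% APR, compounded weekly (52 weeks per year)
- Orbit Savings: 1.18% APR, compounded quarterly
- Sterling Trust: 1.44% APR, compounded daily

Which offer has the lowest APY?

Horizon Trust: (1 + 0.0064/12)^12 − 1 = 0.642%
Copper Capital: (1 + 0.0149/52)^52 − 1 = 1.501%
Orbit Savings: (1 + 0.0118/4)^4 − 1 = 1.185%
Sterling Trust: (1 + 0.0144/365)^365 − 1 = 1.450%
The lowest effective annual rate is Horizon Trust at 0.642%.

Horizon Trust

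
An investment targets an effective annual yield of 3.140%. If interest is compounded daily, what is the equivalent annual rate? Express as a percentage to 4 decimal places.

(1 + r/365)^365 − 1 = 0.03140, so 1 + r/365 = 1.03140^(1/365).
r/365 = 0.000085, so r = 0.030918 = 3.0918%.

3.0918%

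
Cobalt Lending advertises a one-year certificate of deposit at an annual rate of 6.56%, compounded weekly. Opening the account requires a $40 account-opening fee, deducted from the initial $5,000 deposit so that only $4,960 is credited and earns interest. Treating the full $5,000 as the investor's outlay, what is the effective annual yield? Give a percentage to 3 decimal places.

5.921%

Value after one year: 4,960 × (1 + 0.0656/52)^52 = 4,960 × 1.067755 = $5,296.07.
Effective yield on the $5,000 outlay: 5,296.07 / 5,000 − 1 = 0.059213 = 5.921%.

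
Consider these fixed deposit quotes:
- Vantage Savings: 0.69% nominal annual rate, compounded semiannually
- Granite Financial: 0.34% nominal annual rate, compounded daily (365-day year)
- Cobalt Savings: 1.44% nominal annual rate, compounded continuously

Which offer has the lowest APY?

Vantage Savings: (1 + 0.0069/2)^2 − 1 = 0.691%
Granite Financial: (1 + 0.0034/365)^365 − 1 = 0.341%
Cobalt Savings: e^0.0144 − 1 = 1.450%
The lowest effective annual rate is Granite Financial at 0.341%.

Granite Financial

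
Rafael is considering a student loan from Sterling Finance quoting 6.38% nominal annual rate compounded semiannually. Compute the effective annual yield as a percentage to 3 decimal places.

6.482%

EAR = (1 + 0.0638/2)^2 − 1.
= (1 + 0.031900)^2 − 1 = 1.064818 − 1 = 6.482%.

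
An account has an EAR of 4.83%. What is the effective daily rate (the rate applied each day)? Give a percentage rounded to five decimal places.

The per-day rate i satisfies (1 + i)^365 = 1 + 0.0483.
i = 1.0483^(1/365) − 1 = 0.0001292 = 0.01292%.

0.01292%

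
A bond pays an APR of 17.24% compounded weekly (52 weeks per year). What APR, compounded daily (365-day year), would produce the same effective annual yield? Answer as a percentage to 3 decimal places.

EAR = (1 + 0.1724/52)^52 − 1 = 0.187814.
Solve (1 + r/365)^365 = 1.187814: r/365 = 1.187814^(1/365) − 1 = 0.000472, so r = 0.172155 = 17.216%.

17.216%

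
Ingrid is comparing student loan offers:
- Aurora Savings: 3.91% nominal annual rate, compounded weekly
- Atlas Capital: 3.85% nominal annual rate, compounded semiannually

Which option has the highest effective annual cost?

Aurora Savings: (1 + 0.0391/52)^52 − 1 = 3.986%
Atlas Capital: (1 + 0.0385/2)^2 − 1 = 3.887%
The highest effective annual rate is Aurora Savings at 3.986%.

Aurora Savings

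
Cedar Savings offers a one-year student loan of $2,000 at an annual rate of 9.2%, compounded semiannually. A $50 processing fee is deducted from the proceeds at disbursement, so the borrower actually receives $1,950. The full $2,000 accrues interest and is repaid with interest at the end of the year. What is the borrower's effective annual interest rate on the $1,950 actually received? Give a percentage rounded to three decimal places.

Amount owed after one year: 2,000 × (1 + 0.092/2)^2 = 2,000 × 1.094116 = $2,188.23.
Effective rate on net proceeds: 2,188.23 / 1,950 − 1 = 0.122170 = 12.217%.

12.217%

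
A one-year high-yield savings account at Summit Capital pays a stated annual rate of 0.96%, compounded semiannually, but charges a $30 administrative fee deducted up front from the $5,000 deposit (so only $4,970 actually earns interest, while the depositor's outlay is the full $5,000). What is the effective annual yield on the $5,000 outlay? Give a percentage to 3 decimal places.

Value after one year: 4,970 × (1 + 0.0096/2)^2 = 4,970 × 1.009623 = $5,017.83.
Effective yield on the $5,000 outlay: 5,017.83 / 5,000 − 1 = 0.003565 = 0.357%.

0.357%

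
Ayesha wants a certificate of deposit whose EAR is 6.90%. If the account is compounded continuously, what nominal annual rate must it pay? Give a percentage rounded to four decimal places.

Continuous: nominal r satisfies e^r − 1 = 0.0690.
r = ln(1 + 0.0690) = ln(1.0690) = 0.066724 = 6.6724%.

6.6724%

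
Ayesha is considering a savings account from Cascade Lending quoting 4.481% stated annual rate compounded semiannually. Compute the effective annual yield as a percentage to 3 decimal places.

EAR = (1 + 0.04481/2)^2 − 1.
= (1 + 0.022405)^2 − 1 = 1.045312 − 1 = 4.531%.

4.531%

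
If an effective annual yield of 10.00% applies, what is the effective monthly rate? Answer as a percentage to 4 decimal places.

The per-month rate i satisfies (1 + i)^12 = 1 + 0.1000.
i = 1.1000^(1/12) − 1 = 0.0079741 = 0.7974%.

0.7974%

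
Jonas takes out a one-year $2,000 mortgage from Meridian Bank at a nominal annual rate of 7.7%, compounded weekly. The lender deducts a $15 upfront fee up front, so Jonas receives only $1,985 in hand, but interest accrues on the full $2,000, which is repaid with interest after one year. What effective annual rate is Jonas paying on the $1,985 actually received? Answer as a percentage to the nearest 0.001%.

8.814%

Amount owed after one year: 2,000 × (1 + 0.077/52)^52 = 2,000 × 1.079981 = $2,159.96.
Effective rate on net proceeds: 2,159.96 / 1,985 − 1 = 0.088142 = 8.814%.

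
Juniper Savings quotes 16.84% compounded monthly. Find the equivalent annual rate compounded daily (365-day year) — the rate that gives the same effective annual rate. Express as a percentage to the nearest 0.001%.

16.727%

EAR = (1 + 0.1684/12)^12 − 1 = 0.182025.
Solve (1 + r/365)^365 = 1.182025: r/365 = 1.182025^(1/365) − 1 = 0.000458, so r = 0.167268 = 16.727%.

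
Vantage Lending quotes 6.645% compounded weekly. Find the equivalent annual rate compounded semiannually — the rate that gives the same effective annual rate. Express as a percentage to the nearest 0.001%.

6.752%

EAR = (1 + 0.06645/52)^52 − 1 = 0.068662.
Solve (1 + r/2)^2 = 1.068662: r/2 = 1.068662^(1/2) − 1 = 0.033761, so r = 0.067522 = 6.752%.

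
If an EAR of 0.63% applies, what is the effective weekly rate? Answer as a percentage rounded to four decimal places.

The per-week rate i satisfies (1 + i)^52 = 1 + 0.0063.
i = 1.0063^(1/52) − 1 = 0.0001208 = 0.0121%.

0.0121%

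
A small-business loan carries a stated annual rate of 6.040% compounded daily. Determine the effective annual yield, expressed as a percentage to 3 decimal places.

EAR = (1 + 0.06040/365)^365 − 1.
= (1 + 0.000165)^365 − 1 = 1.062256 − 1 = 6.226%.

6.226%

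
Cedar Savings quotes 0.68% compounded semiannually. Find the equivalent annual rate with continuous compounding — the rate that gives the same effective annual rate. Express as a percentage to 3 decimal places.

0.679%

EAR = (1 + 0.0068/2)^2 − 1 = 0.006812.
Equivalent continuous rate: r = ln(1 + 0.006812) = 0.006788 = 0.679%.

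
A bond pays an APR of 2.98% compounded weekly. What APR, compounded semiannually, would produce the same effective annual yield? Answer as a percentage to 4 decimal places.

EAR = (1 + 0.0298/52)^52 − 1 = 0.030240.
Solve (1 + r/2)^2 = 1.030240: r/2 = 1.030240^(1/2) − 1 = 0.015007, so r = 0.030014 = 3.0014%.

3.0014%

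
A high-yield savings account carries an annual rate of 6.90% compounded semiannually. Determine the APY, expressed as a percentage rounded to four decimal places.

EAR = (1 + 0.0690/2)^2 − 1.
= (1 + 0.034500)^2 − 1 = 1.070190 − 1 = 7.0190%.

7.0190%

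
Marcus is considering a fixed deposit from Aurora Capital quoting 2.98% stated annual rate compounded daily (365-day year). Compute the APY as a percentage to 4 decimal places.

3.0247%

EAR = (1 + 0.0298/365)^365 − 1.
= (1 + 0.000082)^365 − 1 = 1.030247 − 1 = 3.0247%.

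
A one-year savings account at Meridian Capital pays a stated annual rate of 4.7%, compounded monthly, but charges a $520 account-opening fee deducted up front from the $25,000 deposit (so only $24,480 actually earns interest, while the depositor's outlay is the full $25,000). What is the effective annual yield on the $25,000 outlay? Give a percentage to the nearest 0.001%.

Value after one year: 24,480 × (1 + 0.047/12)^12 = 24,480 × 1.048026 = $25,655.67.
Effective yield on the $25,000 outlay: 25,655.67 / 25,000 − 1 = 0.026227 = 2.623%.

2.623%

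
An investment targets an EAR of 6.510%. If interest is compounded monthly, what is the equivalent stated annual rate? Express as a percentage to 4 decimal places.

6.3235%

(1 + r/12)^12 − 1 = 0.06510, so 1 + r/12 = 1.06510^(1/12).
r/12 = 0.005270, so r = 0.063235 = 6.3235%.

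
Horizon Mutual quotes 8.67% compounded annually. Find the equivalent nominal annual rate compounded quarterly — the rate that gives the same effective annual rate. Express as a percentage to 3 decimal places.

Compounded annually, EAR = nominal = 0.086700.
Solve (1 + r/4)^4 = 1.086700: r/4 = 1.086700^(1/4) − 1 = 0.021004, so r = 0.084016 = 8.402%.

8.402%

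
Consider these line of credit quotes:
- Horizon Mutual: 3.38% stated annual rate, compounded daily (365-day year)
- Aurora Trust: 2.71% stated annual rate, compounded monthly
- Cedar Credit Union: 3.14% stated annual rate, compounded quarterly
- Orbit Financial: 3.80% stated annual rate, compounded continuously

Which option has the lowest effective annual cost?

Aurora Trust

Horizon Mutual: (1 + 0.0338/365)^365 − 1 = 3.438%
Aurora Trust: (1 + 0.0271/12)^12 − 1 = 2.744%
Cedar Credit Union: (1 + 0.0314/4)^4 − 1 = 3.177%
Orbit Financial: e^0.0380 − 1 = 3.873%
The lowest effective annual rate is Aurora Trust at 2.744%.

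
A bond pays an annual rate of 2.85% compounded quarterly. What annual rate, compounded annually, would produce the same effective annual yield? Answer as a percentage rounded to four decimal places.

EAR = (1 + 0.0285/4)^4 − 1 = 0.028806.
Compounded annually, the equivalent nominal rate is the EAR itself: 2.8806%.

2.8806%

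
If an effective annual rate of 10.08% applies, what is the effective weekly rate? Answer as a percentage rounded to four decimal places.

0.1849%

The per-week rate i satisfies (1 + i)^52 = 1 + 0.1008.
i = 1.1008^(1/52) − 1 = 0.0018486 = 0.1849%.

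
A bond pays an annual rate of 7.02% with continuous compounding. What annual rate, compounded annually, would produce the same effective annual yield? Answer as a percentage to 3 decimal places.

EAR under continuous compounding: e^0.0702 − 1 = 0.072723.
Compounded annually, the equivalent nominal rate is the EAR itself: 7.272%.

7.272%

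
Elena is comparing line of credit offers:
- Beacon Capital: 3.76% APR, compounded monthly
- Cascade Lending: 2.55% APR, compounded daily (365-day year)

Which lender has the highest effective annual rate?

Beacon Capital: (1 + 0.0376/12)^12 − 1 = 3.825%
Cascade Lending: (1 + 0.0255/365)^365 − 1 = 2.583%
The highest effective annual rate is Beacon Capital at 3.825%.

Beacon Capital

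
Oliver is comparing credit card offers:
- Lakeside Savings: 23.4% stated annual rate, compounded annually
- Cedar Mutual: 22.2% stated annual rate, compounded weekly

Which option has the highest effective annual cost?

Cedar Mutual

Lakeside Savings: compounded annually, EAR = 23.400%
Cedar Mutual: (1 + 0.222/52)^52 − 1 = 24.798%
The highest effective annual rate is Cedar Mutual at 24.798%.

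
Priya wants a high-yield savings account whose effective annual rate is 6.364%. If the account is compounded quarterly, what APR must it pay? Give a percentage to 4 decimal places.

(1 + r/4)^4 − 1 = 0.06364, so 1 + r/4 = 1.06364^(1/4).
r/4 = 0.015544, so r = 0.062175 = 6.2175%.

6.2175%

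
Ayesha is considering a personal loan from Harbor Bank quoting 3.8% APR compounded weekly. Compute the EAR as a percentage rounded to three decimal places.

EAR = (1 + 0.038/52)^52 − 1.
= (1 + 0.000731)^52 − 1 = 1.038717 − 1 = 3.872%.

3.872%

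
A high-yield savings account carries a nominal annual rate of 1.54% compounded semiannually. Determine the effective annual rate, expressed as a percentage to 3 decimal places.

EAR = (1 + 0.0154/2)^2 − 1.
= (1 + 0.007700)^2 − 1 = 1.015459 − 1 = 1.546%.

1.546%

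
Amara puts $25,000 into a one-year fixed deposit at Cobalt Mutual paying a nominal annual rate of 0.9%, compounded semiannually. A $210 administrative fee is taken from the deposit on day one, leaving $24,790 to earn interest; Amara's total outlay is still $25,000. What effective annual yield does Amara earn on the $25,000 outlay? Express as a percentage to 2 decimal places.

0.05%

Value after one year: 24,790 × (1 + 0.009/2)^2 = 24,790 × 1.009020 = $25,013.61.
Effective yield on the $25,000 outlay: 25,013.61 / 25,000 − 1 = 0.000544 = 0.05%.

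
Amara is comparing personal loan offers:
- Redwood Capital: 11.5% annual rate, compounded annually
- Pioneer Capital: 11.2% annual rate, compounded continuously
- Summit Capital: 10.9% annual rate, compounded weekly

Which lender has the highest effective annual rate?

Pioneer Capital

Redwood Capital: compounded annually, EAR = 11.500%
Pioneer Capital: e^0.112 − 1 = 11.851%
Summit Capital: (1 + 0.109/52)^52 − 1 = 11.504%
The highest effective annual rate is Pioneer Capital at 11.851%.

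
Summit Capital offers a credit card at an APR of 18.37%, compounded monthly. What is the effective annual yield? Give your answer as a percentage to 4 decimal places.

EAR = (1 + 0.1837/12)^12 − 1.
= 1.199984 − 1 = 19.9984%.

19.9984%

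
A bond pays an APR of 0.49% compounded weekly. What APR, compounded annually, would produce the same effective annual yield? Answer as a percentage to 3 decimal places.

0.491%

EAR = (1 + 0.0049/52)^52 − 1 = 0.004912.
Compounded annually, the equivalent nominal rate is the EAR itself: 0.491%.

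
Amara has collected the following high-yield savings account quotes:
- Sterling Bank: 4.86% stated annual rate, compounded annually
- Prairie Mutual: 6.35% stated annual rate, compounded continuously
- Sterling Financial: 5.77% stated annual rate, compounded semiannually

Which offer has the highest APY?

Sterling Bank: compounded annually, EAR = 4.860%
Prairie Mutual: e^0.0635 − 1 = 6.556%
Sterling Financial: (1 + 0.0577/2)^2 − 1 = 5.853%
The highest effective annual rate is Prairie Mutual at 6.556%.

Prairie Mutual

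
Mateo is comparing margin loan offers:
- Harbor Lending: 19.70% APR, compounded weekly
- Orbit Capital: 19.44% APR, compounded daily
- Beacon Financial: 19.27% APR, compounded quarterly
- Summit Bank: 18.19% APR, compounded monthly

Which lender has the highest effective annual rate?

Harbor Lending: (1 + 0.1970/52)^52 − 1 = 21.729%
Orbit Capital: (1 + 0.1944/365)^365 − 1 = 21.452%
Beacon Financial: (1 + 0.1927/4)^4 − 1 = 20.708%
Summit Bank: (1 + 0.1819/12)^12 − 1 = 19.786%
The highest effective annual rate is Harbor Lending at 21.729%.

Harbor Lending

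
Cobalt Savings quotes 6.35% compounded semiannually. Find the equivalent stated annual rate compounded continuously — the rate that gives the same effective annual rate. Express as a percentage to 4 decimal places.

6.2513%

EAR = (1 + 0.0635/2)^2 − 1 = 0.064508.
Equivalent continuous rate: r = ln(1 + 0.064508) = 0.062513 = 6.2513%.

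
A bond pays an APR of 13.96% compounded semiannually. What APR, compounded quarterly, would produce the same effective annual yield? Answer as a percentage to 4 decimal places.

13.7245%

EAR = (1 + 0.1396/2)^2 − 1 = 0.144472.
Solve (1 + r/4)^4 = 1.144472: r/4 = 1.144472^(1/4) − 1 = 0.034311, so r = 0.137245 = 13.7245%.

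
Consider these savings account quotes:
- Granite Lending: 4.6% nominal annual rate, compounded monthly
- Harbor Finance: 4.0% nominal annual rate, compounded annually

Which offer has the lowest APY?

Harbor Finance

Granite Lending: (1 + 0.046/12)^12 − 1 = 4.698%
Harbor Finance: compounded annually, EAR = 4.000%
The lowest effective annual rate is Harbor Finance at 4.000%.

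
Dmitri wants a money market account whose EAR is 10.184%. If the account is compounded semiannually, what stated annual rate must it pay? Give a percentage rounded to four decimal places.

(1 + r/2)^2 − 1 = 0.10184, so 1 + r/2 = 1.10184^(1/2).
r/2 = 0.049686, so r = 0.099371 = 9.9371%.

9.9371%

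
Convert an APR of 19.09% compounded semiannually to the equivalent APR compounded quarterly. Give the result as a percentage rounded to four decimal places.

18.6550%

EAR = (1 + 0.1909/2)^2 − 1 = 0.200011.
Solve (1 + r/4)^4 = 1.200011: r/4 = 1.200011^(1/4) − 1 = 0.046637, so r = 0.186550 = 18.6550%.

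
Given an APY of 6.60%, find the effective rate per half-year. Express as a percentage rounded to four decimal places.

The per-half-year rate i satisfies (1 + i)^2 = 1 + 0.0660.
i = 1.0660^(1/2) − 1 = 0.0324728 = 3.2473%.

3.2473%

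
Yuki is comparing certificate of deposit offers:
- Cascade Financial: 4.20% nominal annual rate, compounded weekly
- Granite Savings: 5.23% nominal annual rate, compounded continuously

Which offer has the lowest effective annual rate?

Cascade Financial

Cascade Financial: (1 + 0.0420/52)^52 − 1 = 4.288%
Granite Savings: e^0.0523 − 1 = 5.369%
The lowest effective annual rate is Cascade Financial at 4.288%.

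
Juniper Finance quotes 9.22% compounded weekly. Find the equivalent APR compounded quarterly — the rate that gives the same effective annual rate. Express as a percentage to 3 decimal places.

EAR = (1 + 0.0922/52)^52 − 1 = 0.096495.
Solve (1 + r/4)^4 = 1.096495: r/4 = 1.096495^(1/4) − 1 = 0.023297, so r = 0.093187 = 9.319%.

9.319%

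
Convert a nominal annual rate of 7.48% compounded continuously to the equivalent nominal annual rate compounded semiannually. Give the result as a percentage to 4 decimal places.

7.6216%

EAR under continuous compounding: e^0.0748 − 1 = 0.077669.
Solve (1 + r/2)^2 = 1.077669: r/2 = 1.077669^(1/2) − 1 = 0.038108, so r = 0.076216 = 7.6216%.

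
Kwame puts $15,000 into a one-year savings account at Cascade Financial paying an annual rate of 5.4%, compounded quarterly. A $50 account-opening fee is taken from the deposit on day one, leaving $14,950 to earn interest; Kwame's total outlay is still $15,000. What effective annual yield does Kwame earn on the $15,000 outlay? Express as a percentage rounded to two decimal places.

Value after one year: 14,950 × (1 + 0.054/4)^4 = 14,950 × 1.055103 = $15,773.80.
Effective yield on the $15,000 outlay: 15,773.80 / 15,000 − 1 = 0.051586 = 5.16%.

5.16%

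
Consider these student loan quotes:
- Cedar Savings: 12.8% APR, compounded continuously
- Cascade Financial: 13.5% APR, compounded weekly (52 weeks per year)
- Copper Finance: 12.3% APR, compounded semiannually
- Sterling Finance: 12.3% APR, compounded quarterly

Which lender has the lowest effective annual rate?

Copper Finance

Cedar Savings: e^0.128 − 1 = 13.655%
Cascade Financial: (1 + 0.135/52)^52 − 1 = 14.434%
Copper Finance: (1 + 0.123/2)^2 − 1 = 12.678%
Sterling Finance: (1 + 0.123/4)^4 − 1 = 12.879%
The lowest effective annual rate is Copper Finance at 12.678%.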